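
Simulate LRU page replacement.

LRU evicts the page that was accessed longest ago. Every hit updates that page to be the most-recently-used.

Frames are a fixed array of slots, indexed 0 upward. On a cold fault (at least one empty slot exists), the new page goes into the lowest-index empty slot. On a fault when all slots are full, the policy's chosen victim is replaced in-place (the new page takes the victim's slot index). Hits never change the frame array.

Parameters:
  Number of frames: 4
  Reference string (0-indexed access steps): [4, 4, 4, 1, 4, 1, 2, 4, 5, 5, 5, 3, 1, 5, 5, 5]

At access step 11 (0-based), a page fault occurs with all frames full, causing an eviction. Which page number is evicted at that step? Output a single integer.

Answer: 1

Derivation:
Step 0: ref 4 -> FAULT, frames=[4,-,-,-]
Step 1: ref 4 -> HIT, frames=[4,-,-,-]
Step 2: ref 4 -> HIT, frames=[4,-,-,-]
Step 3: ref 1 -> FAULT, frames=[4,1,-,-]
Step 4: ref 4 -> HIT, frames=[4,1,-,-]
Step 5: ref 1 -> HIT, frames=[4,1,-,-]
Step 6: ref 2 -> FAULT, frames=[4,1,2,-]
Step 7: ref 4 -> HIT, frames=[4,1,2,-]
Step 8: ref 5 -> FAULT, frames=[4,1,2,5]
Step 9: ref 5 -> HIT, frames=[4,1,2,5]
Step 10: ref 5 -> HIT, frames=[4,1,2,5]
Step 11: ref 3 -> FAULT, evict 1, frames=[4,3,2,5]
At step 11: evicted page 1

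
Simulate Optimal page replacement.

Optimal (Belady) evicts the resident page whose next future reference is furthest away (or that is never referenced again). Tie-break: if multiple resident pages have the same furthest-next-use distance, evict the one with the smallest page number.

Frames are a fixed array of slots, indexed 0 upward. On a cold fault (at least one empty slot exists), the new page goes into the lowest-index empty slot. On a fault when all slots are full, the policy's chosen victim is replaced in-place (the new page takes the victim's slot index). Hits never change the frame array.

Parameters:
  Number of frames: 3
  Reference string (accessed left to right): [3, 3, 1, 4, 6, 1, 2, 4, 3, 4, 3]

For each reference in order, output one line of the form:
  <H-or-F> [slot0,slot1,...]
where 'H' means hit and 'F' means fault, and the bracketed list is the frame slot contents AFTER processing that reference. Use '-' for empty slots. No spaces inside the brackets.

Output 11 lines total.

F [3,-,-]
H [3,-,-]
F [3,1,-]
F [3,1,4]
F [6,1,4]
H [6,1,4]
F [6,2,4]
H [6,2,4]
F [6,3,4]
H [6,3,4]
H [6,3,4]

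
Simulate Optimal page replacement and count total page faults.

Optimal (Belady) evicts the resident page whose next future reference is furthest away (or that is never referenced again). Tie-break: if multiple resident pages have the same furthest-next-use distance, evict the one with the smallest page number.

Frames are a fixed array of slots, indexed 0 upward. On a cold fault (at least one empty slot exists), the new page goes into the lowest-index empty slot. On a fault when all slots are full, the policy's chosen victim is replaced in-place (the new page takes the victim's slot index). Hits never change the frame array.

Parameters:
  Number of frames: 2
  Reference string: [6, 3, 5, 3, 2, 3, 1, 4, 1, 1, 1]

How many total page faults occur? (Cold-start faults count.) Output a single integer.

Step 0: ref 6 → FAULT, frames=[6,-]
Step 1: ref 3 → FAULT, frames=[6,3]
Step 2: ref 5 → FAULT (evict 6), frames=[5,3]
Step 3: ref 3 → HIT, frames=[5,3]
Step 4: ref 2 → FAULT (evict 5), frames=[2,3]
Step 5: ref 3 → HIT, frames=[2,3]
Step 6: ref 1 → FAULT (evict 2), frames=[1,3]
Step 7: ref 4 → FAULT (evict 3), frames=[1,4]
Step 8: ref 1 → HIT, frames=[1,4]
Step 9: ref 1 → HIT, frames=[1,4]
Step 10: ref 1 → HIT, frames=[1,4]
Total faults: 6

Answer: 6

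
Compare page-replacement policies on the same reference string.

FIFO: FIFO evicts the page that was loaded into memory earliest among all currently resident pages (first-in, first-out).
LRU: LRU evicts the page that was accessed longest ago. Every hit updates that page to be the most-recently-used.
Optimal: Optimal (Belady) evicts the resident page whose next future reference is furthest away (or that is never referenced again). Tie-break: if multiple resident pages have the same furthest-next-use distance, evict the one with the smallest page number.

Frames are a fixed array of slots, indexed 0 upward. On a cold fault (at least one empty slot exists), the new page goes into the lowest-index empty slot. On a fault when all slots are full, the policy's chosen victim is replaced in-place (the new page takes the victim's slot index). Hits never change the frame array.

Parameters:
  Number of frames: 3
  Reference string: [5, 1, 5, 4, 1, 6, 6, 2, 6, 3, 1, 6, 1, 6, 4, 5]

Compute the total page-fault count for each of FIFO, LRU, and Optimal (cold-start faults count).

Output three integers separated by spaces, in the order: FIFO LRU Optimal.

--- FIFO ---
  step 0: ref 5 -> FAULT, frames=[5,-,-] (faults so far: 1)
  step 1: ref 1 -> FAULT, frames=[5,1,-] (faults so far: 2)
  step 2: ref 5 -> HIT, frames=[5,1,-] (faults so far: 2)
  step 3: ref 4 -> FAULT, frames=[5,1,4] (faults so far: 3)
  step 4: ref 1 -> HIT, frames=[5,1,4] (faults so far: 3)
  step 5: ref 6 -> FAULT, evict 5, frames=[6,1,4] (faults so far: 4)
  step 6: ref 6 -> HIT, frames=[6,1,4] (faults so far: 4)
  step 7: ref 2 -> FAULT, evict 1, frames=[6,2,4] (faults so far: 5)
  step 8: ref 6 -> HIT, frames=[6,2,4] (faults so far: 5)
  step 9: ref 3 -> FAULT, evict 4, frames=[6,2,3] (faults so far: 6)
  step 10: ref 1 -> FAULT, evict 6, frames=[1,2,3] (faults so far: 7)
  step 11: ref 6 -> FAULT, evict 2, frames=[1,6,3] (faults so far: 8)
  step 12: ref 1 -> HIT, frames=[1,6,3] (faults so far: 8)
  step 13: ref 6 -> HIT, frames=[1,6,3] (faults so far: 8)
  step 14: ref 4 -> FAULT, evict 3, frames=[1,6,4] (faults so far: 9)
  step 15: ref 5 -> FAULT, evict 1, frames=[5,6,4] (faults so far: 10)
  FIFO total faults: 10
--- LRU ---
  step 0: ref 5 -> FAULT, frames=[5,-,-] (faults so far: 1)
  step 1: ref 1 -> FAULT, frames=[5,1,-] (faults so far: 2)
  step 2: ref 5 -> HIT, frames=[5,1,-] (faults so far: 2)
  step 3: ref 4 -> FAULT, frames=[5,1,4] (faults so far: 3)
  step 4: ref 1 -> HIT, frames=[5,1,4] (faults so far: 3)
  step 5: ref 6 -> FAULT, evict 5, frames=[6,1,4] (faults so far: 4)
  step 6: ref 6 -> HIT, frames=[6,1,4] (faults so far: 4)
  step 7: ref 2 -> FAULT, evict 4, frames=[6,1,2] (faults so far: 5)
  step 8: ref 6 -> HIT, frames=[6,1,2] (faults so far: 5)
  step 9: ref 3 -> FAULT, evict 1, frames=[6,3,2] (faults so far: 6)
  step 10: ref 1 -> FAULT, evict 2, frames=[6,3,1] (faults so far: 7)
  step 11: ref 6 -> HIT, frames=[6,3,1] (faults so far: 7)
  step 12: ref 1 -> HIT, frames=[6,3,1] (faults so far: 7)
  step 13: ref 6 -> HIT, frames=[6,3,1] (faults so far: 7)
  step 14: ref 4 -> FAULT, evict 3, frames=[6,4,1] (faults so far: 8)
  step 15: ref 5 -> FAULT, evict 1, frames=[6,4,5] (faults so far: 9)
  LRU total faults: 9
--- Optimal ---
  step 0: ref 5 -> FAULT, frames=[5,-,-] (faults so far: 1)
  step 1: ref 1 -> FAULT, frames=[5,1,-] (faults so far: 2)
  step 2: ref 5 -> HIT, frames=[5,1,-] (faults so far: 2)
  step 3: ref 4 -> FAULT, frames=[5,1,4] (faults so far: 3)
  step 4: ref 1 -> HIT, frames=[5,1,4] (faults so far: 3)
  step 5: ref 6 -> FAULT, evict 5, frames=[6,1,4] (faults so far: 4)
  step 6: ref 6 -> HIT, frames=[6,1,4] (faults so far: 4)
  step 7: ref 2 -> FAULT, evict 4, frames=[6,1,2] (faults so far: 5)
  step 8: ref 6 -> HIT, frames=[6,1,2] (faults so far: 5)
  step 9: ref 3 -> FAULT, evict 2, frames=[6,1,3] (faults so far: 6)
  step 10: ref 1 -> HIT, frames=[6,1,3] (faults so far: 6)
  step 11: ref 6 -> HIT, frames=[6,1,3] (faults so far: 6)
  step 12: ref 1 -> HIT, frames=[6,1,3] (faults so far: 6)
  step 13: ref 6 -> HIT, frames=[6,1,3] (faults so far: 6)
  step 14: ref 4 -> FAULT, evict 1, frames=[6,4,3] (faults so far: 7)
  step 15: ref 5 -> FAULT, evict 3, frames=[6,4,5] (faults so far: 8)
  Optimal total faults: 8

Answer: 10 9 8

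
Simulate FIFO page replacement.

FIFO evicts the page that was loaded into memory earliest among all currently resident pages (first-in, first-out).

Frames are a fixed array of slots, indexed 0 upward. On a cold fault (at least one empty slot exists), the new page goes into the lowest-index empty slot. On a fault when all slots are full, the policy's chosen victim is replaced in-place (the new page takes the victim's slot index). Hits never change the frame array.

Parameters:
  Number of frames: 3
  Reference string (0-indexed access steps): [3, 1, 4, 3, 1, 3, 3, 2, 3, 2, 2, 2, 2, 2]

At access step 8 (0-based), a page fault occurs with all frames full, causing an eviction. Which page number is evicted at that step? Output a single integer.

Answer: 1

Derivation:
Step 0: ref 3 -> FAULT, frames=[3,-,-]
Step 1: ref 1 -> FAULT, frames=[3,1,-]
Step 2: ref 4 -> FAULT, frames=[3,1,4]
Step 3: ref 3 -> HIT, frames=[3,1,4]
Step 4: ref 1 -> HIT, frames=[3,1,4]
Step 5: ref 3 -> HIT, frames=[3,1,4]
Step 6: ref 3 -> HIT, frames=[3,1,4]
Step 7: ref 2 -> FAULT, evict 3, frames=[2,1,4]
Step 8: ref 3 -> FAULT, evict 1, frames=[2,3,4]
At step 8: evicted page 1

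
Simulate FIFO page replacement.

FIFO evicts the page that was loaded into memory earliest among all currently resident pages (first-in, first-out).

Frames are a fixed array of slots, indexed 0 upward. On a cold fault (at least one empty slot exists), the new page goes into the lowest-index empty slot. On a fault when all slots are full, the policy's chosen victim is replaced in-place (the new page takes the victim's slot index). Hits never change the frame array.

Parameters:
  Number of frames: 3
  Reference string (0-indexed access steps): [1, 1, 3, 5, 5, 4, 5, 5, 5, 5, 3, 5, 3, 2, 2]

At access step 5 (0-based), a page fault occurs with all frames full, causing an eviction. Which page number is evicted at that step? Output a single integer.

Step 0: ref 1 -> FAULT, frames=[1,-,-]
Step 1: ref 1 -> HIT, frames=[1,-,-]
Step 2: ref 3 -> FAULT, frames=[1,3,-]
Step 3: ref 5 -> FAULT, frames=[1,3,5]
Step 4: ref 5 -> HIT, frames=[1,3,5]
Step 5: ref 4 -> FAULT, evict 1, frames=[4,3,5]
At step 5: evicted page 1

Answer: 1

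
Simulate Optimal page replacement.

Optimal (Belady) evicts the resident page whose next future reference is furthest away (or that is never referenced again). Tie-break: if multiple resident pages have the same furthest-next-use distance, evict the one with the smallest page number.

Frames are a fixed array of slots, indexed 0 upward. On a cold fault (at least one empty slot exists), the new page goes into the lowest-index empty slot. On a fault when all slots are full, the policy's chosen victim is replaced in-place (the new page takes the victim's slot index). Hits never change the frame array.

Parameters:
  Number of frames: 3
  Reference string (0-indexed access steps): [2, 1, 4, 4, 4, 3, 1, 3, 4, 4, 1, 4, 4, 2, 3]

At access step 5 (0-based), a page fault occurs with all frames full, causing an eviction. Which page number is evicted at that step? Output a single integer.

Answer: 2

Derivation:
Step 0: ref 2 -> FAULT, frames=[2,-,-]
Step 1: ref 1 -> FAULT, frames=[2,1,-]
Step 2: ref 4 -> FAULT, frames=[2,1,4]
Step 3: ref 4 -> HIT, frames=[2,1,4]
Step 4: ref 4 -> HIT, frames=[2,1,4]
Step 5: ref 3 -> FAULT, evict 2, frames=[3,1,4]
At step 5: evicted page 2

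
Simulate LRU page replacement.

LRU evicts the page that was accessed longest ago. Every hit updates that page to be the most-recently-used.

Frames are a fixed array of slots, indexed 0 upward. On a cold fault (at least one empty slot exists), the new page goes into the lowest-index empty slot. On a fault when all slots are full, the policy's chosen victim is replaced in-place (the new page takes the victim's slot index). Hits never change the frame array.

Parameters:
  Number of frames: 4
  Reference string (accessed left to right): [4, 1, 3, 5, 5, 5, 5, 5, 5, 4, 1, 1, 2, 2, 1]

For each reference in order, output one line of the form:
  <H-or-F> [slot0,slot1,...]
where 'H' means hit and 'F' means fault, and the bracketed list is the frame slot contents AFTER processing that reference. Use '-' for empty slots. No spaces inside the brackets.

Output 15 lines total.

F [4,-,-,-]
F [4,1,-,-]
F [4,1,3,-]
F [4,1,3,5]
H [4,1,3,5]
H [4,1,3,5]
H [4,1,3,5]
H [4,1,3,5]
H [4,1,3,5]
H [4,1,3,5]
H [4,1,3,5]
H [4,1,3,5]
F [4,1,2,5]
H [4,1,2,5]
H [4,1,2,5]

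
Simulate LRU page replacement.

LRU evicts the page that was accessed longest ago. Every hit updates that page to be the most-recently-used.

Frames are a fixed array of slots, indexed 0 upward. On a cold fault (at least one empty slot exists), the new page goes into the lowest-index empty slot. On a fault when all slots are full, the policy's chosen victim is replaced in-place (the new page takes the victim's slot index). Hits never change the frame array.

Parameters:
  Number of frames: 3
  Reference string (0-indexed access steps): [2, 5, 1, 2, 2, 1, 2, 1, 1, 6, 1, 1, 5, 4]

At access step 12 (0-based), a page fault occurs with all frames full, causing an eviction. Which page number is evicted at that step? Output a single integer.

Step 0: ref 2 -> FAULT, frames=[2,-,-]
Step 1: ref 5 -> FAULT, frames=[2,5,-]
Step 2: ref 1 -> FAULT, frames=[2,5,1]
Step 3: ref 2 -> HIT, frames=[2,5,1]
Step 4: ref 2 -> HIT, frames=[2,5,1]
Step 5: ref 1 -> HIT, frames=[2,5,1]
Step 6: ref 2 -> HIT, frames=[2,5,1]
Step 7: ref 1 -> HIT, frames=[2,5,1]
Step 8: ref 1 -> HIT, frames=[2,5,1]
Step 9: ref 6 -> FAULT, evict 5, frames=[2,6,1]
Step 10: ref 1 -> HIT, frames=[2,6,1]
Step 11: ref 1 -> HIT, frames=[2,6,1]
Step 12: ref 5 -> FAULT, evict 2, frames=[5,6,1]
At step 12: evicted page 2

Answer: 2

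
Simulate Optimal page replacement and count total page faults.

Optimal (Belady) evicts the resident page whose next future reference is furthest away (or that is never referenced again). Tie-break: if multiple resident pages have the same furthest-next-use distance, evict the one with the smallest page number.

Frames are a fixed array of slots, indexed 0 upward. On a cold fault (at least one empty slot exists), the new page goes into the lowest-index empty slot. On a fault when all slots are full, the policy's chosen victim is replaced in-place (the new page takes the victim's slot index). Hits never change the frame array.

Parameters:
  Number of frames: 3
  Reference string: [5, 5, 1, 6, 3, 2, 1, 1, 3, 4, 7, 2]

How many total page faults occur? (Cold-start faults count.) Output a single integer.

Answer: 7

Derivation:
Step 0: ref 5 → FAULT, frames=[5,-,-]
Step 1: ref 5 → HIT, frames=[5,-,-]
Step 2: ref 1 → FAULT, frames=[5,1,-]
Step 3: ref 6 → FAULT, frames=[5,1,6]
Step 4: ref 3 → FAULT (evict 5), frames=[3,1,6]
Step 5: ref 2 → FAULT (evict 6), frames=[3,1,2]
Step 6: ref 1 → HIT, frames=[3,1,2]
Step 7: ref 1 → HIT, frames=[3,1,2]
Step 8: ref 3 → HIT, frames=[3,1,2]
Step 9: ref 4 → FAULT (evict 1), frames=[3,4,2]
Step 10: ref 7 → FAULT (evict 3), frames=[7,4,2]
Step 11: ref 2 → HIT, frames=[7,4,2]
Total faults: 7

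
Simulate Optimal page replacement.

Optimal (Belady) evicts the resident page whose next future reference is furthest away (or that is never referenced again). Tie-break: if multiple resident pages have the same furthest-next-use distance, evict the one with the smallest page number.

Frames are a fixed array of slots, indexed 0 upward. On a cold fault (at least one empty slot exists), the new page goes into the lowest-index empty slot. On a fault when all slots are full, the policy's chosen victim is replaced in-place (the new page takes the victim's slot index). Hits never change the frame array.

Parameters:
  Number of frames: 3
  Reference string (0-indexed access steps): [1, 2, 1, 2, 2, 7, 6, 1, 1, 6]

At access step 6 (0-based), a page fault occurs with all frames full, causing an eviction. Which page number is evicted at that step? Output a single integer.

Step 0: ref 1 -> FAULT, frames=[1,-,-]
Step 1: ref 2 -> FAULT, frames=[1,2,-]
Step 2: ref 1 -> HIT, frames=[1,2,-]
Step 3: ref 2 -> HIT, frames=[1,2,-]
Step 4: ref 2 -> HIT, frames=[1,2,-]
Step 5: ref 7 -> FAULT, frames=[1,2,7]
Step 6: ref 6 -> FAULT, evict 2, frames=[1,6,7]
At step 6: evicted page 2

Answer: 2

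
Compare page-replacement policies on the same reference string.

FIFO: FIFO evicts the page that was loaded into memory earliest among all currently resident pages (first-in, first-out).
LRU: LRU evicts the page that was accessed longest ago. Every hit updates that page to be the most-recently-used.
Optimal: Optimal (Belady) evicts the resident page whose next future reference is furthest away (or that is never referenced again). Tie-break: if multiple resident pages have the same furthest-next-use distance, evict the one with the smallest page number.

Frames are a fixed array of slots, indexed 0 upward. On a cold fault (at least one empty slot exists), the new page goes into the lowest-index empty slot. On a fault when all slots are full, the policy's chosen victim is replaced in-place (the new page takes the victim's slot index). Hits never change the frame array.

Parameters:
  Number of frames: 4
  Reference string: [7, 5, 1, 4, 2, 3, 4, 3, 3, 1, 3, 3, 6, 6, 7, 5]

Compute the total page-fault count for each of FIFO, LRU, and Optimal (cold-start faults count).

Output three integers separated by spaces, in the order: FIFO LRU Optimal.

Answer: 9 9 8

Derivation:
--- FIFO ---
  step 0: ref 7 -> FAULT, frames=[7,-,-,-] (faults so far: 1)
  step 1: ref 5 -> FAULT, frames=[7,5,-,-] (faults so far: 2)
  step 2: ref 1 -> FAULT, frames=[7,5,1,-] (faults so far: 3)
  step 3: ref 4 -> FAULT, frames=[7,5,1,4] (faults so far: 4)
  step 4: ref 2 -> FAULT, evict 7, frames=[2,5,1,4] (faults so far: 5)
  step 5: ref 3 -> FAULT, evict 5, frames=[2,3,1,4] (faults so far: 6)
  step 6: ref 4 -> HIT, frames=[2,3,1,4] (faults so far: 6)
  step 7: ref 3 -> HIT, frames=[2,3,1,4] (faults so far: 6)
  step 8: ref 3 -> HIT, frames=[2,3,1,4] (faults so far: 6)
  step 9: ref 1 -> HIT, frames=[2,3,1,4] (faults so far: 6)
  step 10: ref 3 -> HIT, frames=[2,3,1,4] (faults so far: 6)
  step 11: ref 3 -> HIT, frames=[2,3,1,4] (faults so far: 6)
  step 12: ref 6 -> FAULT, evict 1, frames=[2,3,6,4] (faults so far: 7)
  step 13: ref 6 -> HIT, frames=[2,3,6,4] (faults so far: 7)
  step 14: ref 7 -> FAULT, evict 4, frames=[2,3,6,7] (faults so far: 8)
  step 15: ref 5 -> FAULT, evict 2, frames=[5,3,6,7] (faults so far: 9)
  FIFO total faults: 9
--- LRU ---
  step 0: ref 7 -> FAULT, frames=[7,-,-,-] (faults so far: 1)
  step 1: ref 5 -> FAULT, frames=[7,5,-,-] (faults so far: 2)
  step 2: ref 1 -> FAULT, frames=[7,5,1,-] (faults so far: 3)
  step 3: ref 4 -> FAULT, frames=[7,5,1,4] (faults so far: 4)
  step 4: ref 2 -> FAULT, evict 7, frames=[2,5,1,4] (faults so far: 5)
  step 5: ref 3 -> FAULT, evict 5, frames=[2,3,1,4] (faults so far: 6)
  step 6: ref 4 -> HIT, frames=[2,3,1,4] (faults so far: 6)
  step 7: ref 3 -> HIT, frames=[2,3,1,4] (faults so far: 6)
  step 8: ref 3 -> HIT, frames=[2,3,1,4] (faults so far: 6)
  step 9: ref 1 -> HIT, frames=[2,3,1,4] (faults so far: 6)
  step 10: ref 3 -> HIT, frames=[2,3,1,4] (faults so far: 6)
  step 11: ref 3 -> HIT, frames=[2,3,1,4] (faults so far: 6)
  step 12: ref 6 -> FAULT, evict 2, frames=[6,3,1,4] (faults so far: 7)
  step 13: ref 6 -> HIT, frames=[6,3,1,4] (faults so far: 7)
  step 14: ref 7 -> FAULT, evict 4, frames=[6,3,1,7] (faults so far: 8)
  step 15: ref 5 -> FAULT, evict 1, frames=[6,3,5,7] (faults so far: 9)
  LRU total faults: 9
--- Optimal ---
  step 0: ref 7 -> FAULT, frames=[7,-,-,-] (faults so far: 1)
  step 1: ref 5 -> FAULT, frames=[7,5,-,-] (faults so far: 2)
  step 2: ref 1 -> FAULT, frames=[7,5,1,-] (faults so far: 3)
  step 3: ref 4 -> FAULT, frames=[7,5,1,4] (faults so far: 4)
  step 4: ref 2 -> FAULT, evict 5, frames=[7,2,1,4] (faults so far: 5)
  step 5: ref 3 -> FAULT, evict 2, frames=[7,3,1,4] (faults so far: 6)
  step 6: ref 4 -> HIT, frames=[7,3,1,4] (faults so far: 6)
  step 7: ref 3 -> HIT, frames=[7,3,1,4] (faults so far: 6)
  step 8: ref 3 -> HIT, frames=[7,3,1,4] (faults so far: 6)
  step 9: ref 1 -> HIT, frames=[7,3,1,4] (faults so far: 6)
  step 10: ref 3 -> HIT, frames=[7,3,1,4] (faults so far: 6)
  step 11: ref 3 -> HIT, frames=[7,3,1,4] (faults so far: 6)
  step 12: ref 6 -> FAULT, evict 1, frames=[7,3,6,4] (faults so far: 7)
  step 13: ref 6 -> HIT, frames=[7,3,6,4] (faults so far: 7)
  step 14: ref 7 -> HIT, frames=[7,3,6,4] (faults so far: 7)
  step 15: ref 5 -> FAULT, evict 3, frames=[7,5,6,4] (faults so far: 8)
  Optimal total faults: 8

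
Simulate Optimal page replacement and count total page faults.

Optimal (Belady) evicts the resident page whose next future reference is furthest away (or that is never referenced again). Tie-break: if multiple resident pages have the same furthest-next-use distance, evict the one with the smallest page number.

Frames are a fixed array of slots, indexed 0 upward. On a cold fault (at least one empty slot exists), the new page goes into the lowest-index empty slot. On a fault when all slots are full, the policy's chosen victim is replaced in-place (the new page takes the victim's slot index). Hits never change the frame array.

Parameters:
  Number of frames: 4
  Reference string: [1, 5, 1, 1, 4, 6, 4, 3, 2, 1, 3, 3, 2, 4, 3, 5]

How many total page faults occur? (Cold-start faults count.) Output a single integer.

Step 0: ref 1 → FAULT, frames=[1,-,-,-]
Step 1: ref 5 → FAULT, frames=[1,5,-,-]
Step 2: ref 1 → HIT, frames=[1,5,-,-]
Step 3: ref 1 → HIT, frames=[1,5,-,-]
Step 4: ref 4 → FAULT, frames=[1,5,4,-]
Step 5: ref 6 → FAULT, frames=[1,5,4,6]
Step 6: ref 4 → HIT, frames=[1,5,4,6]
Step 7: ref 3 → FAULT (evict 6), frames=[1,5,4,3]
Step 8: ref 2 → FAULT (evict 5), frames=[1,2,4,3]
Step 9: ref 1 → HIT, frames=[1,2,4,3]
Step 10: ref 3 → HIT, frames=[1,2,4,3]
Step 11: ref 3 → HIT, frames=[1,2,4,3]
Step 12: ref 2 → HIT, frames=[1,2,4,3]
Step 13: ref 4 → HIT, frames=[1,2,4,3]
Step 14: ref 3 → HIT, frames=[1,2,4,3]
Step 15: ref 5 → FAULT (evict 1), frames=[5,2,4,3]
Total faults: 7

Answer: 7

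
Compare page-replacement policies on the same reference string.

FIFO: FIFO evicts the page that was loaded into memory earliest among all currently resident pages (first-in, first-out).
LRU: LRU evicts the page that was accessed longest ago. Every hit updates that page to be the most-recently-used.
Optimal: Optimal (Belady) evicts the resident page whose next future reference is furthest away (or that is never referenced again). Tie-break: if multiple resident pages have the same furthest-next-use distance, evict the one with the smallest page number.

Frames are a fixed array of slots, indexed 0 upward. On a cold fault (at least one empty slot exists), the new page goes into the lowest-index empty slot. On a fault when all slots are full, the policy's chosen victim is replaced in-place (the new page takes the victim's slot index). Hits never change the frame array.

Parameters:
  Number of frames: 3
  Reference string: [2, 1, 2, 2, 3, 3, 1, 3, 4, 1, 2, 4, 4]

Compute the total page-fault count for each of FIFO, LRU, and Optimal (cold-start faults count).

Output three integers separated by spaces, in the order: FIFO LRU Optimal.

Answer: 5 5 4

Derivation:
--- FIFO ---
  step 0: ref 2 -> FAULT, frames=[2,-,-] (faults so far: 1)
  step 1: ref 1 -> FAULT, frames=[2,1,-] (faults so far: 2)
  step 2: ref 2 -> HIT, frames=[2,1,-] (faults so far: 2)
  step 3: ref 2 -> HIT, frames=[2,1,-] (faults so far: 2)
  step 4: ref 3 -> FAULT, frames=[2,1,3] (faults so far: 3)
  step 5: ref 3 -> HIT, frames=[2,1,3] (faults so far: 3)
  step 6: ref 1 -> HIT, frames=[2,1,3] (faults so far: 3)
  step 7: ref 3 -> HIT, frames=[2,1,3] (faults so far: 3)
  step 8: ref 4 -> FAULT, evict 2, frames=[4,1,3] (faults so far: 4)
  step 9: ref 1 -> HIT, frames=[4,1,3] (faults so far: 4)
  step 10: ref 2 -> FAULT, evict 1, frames=[4,2,3] (faults so far: 5)
  step 11: ref 4 -> HIT, frames=[4,2,3] (faults so far: 5)
  step 12: ref 4 -> HIT, frames=[4,2,3] (faults so far: 5)
  FIFO total faults: 5
--- LRU ---
  step 0: ref 2 -> FAULT, frames=[2,-,-] (faults so far: 1)
  step 1: ref 1 -> FAULT, frames=[2,1,-] (faults so far: 2)
  step 2: ref 2 -> HIT, frames=[2,1,-] (faults so far: 2)
  step 3: ref 2 -> HIT, frames=[2,1,-] (faults so far: 2)
  step 4: ref 3 -> FAULT, frames=[2,1,3] (faults so far: 3)
  step 5: ref 3 -> HIT, frames=[2,1,3] (faults so far: 3)
  step 6: ref 1 -> HIT, frames=[2,1,3] (faults so far: 3)
  step 7: ref 3 -> HIT, frames=[2,1,3] (faults so far: 3)
  step 8: ref 4 -> FAULT, evict 2, frames=[4,1,3] (faults so far: 4)
  step 9: ref 1 -> HIT, frames=[4,1,3] (faults so far: 4)
  step 10: ref 2 -> FAULT, evict 3, frames=[4,1,2] (faults so far: 5)
  step 11: ref 4 -> HIT, frames=[4,1,2] (faults so far: 5)
  step 12: ref 4 -> HIT, frames=[4,1,2] (faults so far: 5)
  LRU total faults: 5
--- Optimal ---
  step 0: ref 2 -> FAULT, frames=[2,-,-] (faults so far: 1)
  step 1: ref 1 -> FAULT, frames=[2,1,-] (faults so far: 2)
  step 2: ref 2 -> HIT, frames=[2,1,-] (faults so far: 2)
  step 3: ref 2 -> HIT, frames=[2,1,-] (faults so far: 2)
  step 4: ref 3 -> FAULT, frames=[2,1,3] (faults so far: 3)
  step 5: ref 3 -> HIT, frames=[2,1,3] (faults so far: 3)
  step 6: ref 1 -> HIT, frames=[2,1,3] (faults so far: 3)
  step 7: ref 3 -> HIT, frames=[2,1,3] (faults so far: 3)
  step 8: ref 4 -> FAULT, evict 3, frames=[2,1,4] (faults so far: 4)
  step 9: ref 1 -> HIT, frames=[2,1,4] (faults so far: 4)
  step 10: ref 2 -> HIT, frames=[2,1,4] (faults so far: 4)
  step 11: ref 4 -> HIT, frames=[2,1,4] (faults so far: 4)
  step 12: ref 4 -> HIT, frames=[2,1,4] (faults so far: 4)
  Optimal total faults: 4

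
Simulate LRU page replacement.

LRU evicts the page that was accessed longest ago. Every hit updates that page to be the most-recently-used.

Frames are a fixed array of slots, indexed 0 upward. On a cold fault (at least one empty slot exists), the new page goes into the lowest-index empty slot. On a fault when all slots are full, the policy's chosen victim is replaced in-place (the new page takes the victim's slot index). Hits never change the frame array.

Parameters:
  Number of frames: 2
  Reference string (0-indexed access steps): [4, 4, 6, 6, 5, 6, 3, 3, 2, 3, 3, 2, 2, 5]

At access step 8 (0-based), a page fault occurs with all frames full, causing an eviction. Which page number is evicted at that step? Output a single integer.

Answer: 6

Derivation:
Step 0: ref 4 -> FAULT, frames=[4,-]
Step 1: ref 4 -> HIT, frames=[4,-]
Step 2: ref 6 -> FAULT, frames=[4,6]
Step 3: ref 6 -> HIT, frames=[4,6]
Step 4: ref 5 -> FAULT, evict 4, frames=[5,6]
Step 5: ref 6 -> HIT, frames=[5,6]
Step 6: ref 3 -> FAULT, evict 5, frames=[3,6]
Step 7: ref 3 -> HIT, frames=[3,6]
Step 8: ref 2 -> FAULT, evict 6, frames=[3,2]
At step 8: evicted page 6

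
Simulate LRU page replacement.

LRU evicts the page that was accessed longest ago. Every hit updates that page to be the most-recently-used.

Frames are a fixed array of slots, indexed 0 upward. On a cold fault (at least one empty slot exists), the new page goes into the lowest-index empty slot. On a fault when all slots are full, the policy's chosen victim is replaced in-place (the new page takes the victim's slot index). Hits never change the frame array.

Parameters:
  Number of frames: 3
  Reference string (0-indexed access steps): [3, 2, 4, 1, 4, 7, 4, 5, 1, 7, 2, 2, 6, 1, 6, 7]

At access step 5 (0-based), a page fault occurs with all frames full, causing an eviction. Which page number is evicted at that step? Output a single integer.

Step 0: ref 3 -> FAULT, frames=[3,-,-]
Step 1: ref 2 -> FAULT, frames=[3,2,-]
Step 2: ref 4 -> FAULT, frames=[3,2,4]
Step 3: ref 1 -> FAULT, evict 3, frames=[1,2,4]
Step 4: ref 4 -> HIT, frames=[1,2,4]
Step 5: ref 7 -> FAULT, evict 2, frames=[1,7,4]
At step 5: evicted page 2

Answer: 2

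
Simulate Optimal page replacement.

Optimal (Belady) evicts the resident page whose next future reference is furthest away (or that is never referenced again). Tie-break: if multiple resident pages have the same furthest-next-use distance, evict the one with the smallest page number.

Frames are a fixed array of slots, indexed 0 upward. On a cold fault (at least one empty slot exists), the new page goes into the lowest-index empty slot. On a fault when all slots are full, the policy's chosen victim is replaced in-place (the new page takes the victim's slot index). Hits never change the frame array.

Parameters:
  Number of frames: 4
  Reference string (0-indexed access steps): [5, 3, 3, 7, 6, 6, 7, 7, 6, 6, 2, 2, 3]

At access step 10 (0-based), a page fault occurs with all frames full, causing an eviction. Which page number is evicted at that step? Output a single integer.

Answer: 5

Derivation:
Step 0: ref 5 -> FAULT, frames=[5,-,-,-]
Step 1: ref 3 -> FAULT, frames=[5,3,-,-]
Step 2: ref 3 -> HIT, frames=[5,3,-,-]
Step 3: ref 7 -> FAULT, frames=[5,3,7,-]
Step 4: ref 6 -> FAULT, frames=[5,3,7,6]
Step 5: ref 6 -> HIT, frames=[5,3,7,6]
Step 6: ref 7 -> HIT, frames=[5,3,7,6]
Step 7: ref 7 -> HIT, frames=[5,3,7,6]
Step 8: ref 6 -> HIT, frames=[5,3,7,6]
Step 9: ref 6 -> HIT, frames=[5,3,7,6]
Step 10: ref 2 -> FAULT, evict 5, frames=[2,3,7,6]
At step 10: evicted page 5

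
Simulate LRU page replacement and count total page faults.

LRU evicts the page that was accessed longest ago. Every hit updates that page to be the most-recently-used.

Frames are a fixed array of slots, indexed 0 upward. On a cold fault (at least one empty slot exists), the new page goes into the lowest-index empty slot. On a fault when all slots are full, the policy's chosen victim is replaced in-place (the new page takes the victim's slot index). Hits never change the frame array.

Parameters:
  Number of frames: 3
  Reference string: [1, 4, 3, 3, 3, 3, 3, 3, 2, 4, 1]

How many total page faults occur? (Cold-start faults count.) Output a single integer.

Answer: 5

Derivation:
Step 0: ref 1 → FAULT, frames=[1,-,-]
Step 1: ref 4 → FAULT, frames=[1,4,-]
Step 2: ref 3 → FAULT, frames=[1,4,3]
Step 3: ref 3 → HIT, frames=[1,4,3]
Step 4: ref 3 → HIT, frames=[1,4,3]
Step 5: ref 3 → HIT, frames=[1,4,3]
Step 6: ref 3 → HIT, frames=[1,4,3]
Step 7: ref 3 → HIT, frames=[1,4,3]
Step 8: ref 2 → FAULT (evict 1), frames=[2,4,3]
Step 9: ref 4 → HIT, frames=[2,4,3]
Step 10: ref 1 → FAULT (evict 3), frames=[2,4,1]
Total faults: 5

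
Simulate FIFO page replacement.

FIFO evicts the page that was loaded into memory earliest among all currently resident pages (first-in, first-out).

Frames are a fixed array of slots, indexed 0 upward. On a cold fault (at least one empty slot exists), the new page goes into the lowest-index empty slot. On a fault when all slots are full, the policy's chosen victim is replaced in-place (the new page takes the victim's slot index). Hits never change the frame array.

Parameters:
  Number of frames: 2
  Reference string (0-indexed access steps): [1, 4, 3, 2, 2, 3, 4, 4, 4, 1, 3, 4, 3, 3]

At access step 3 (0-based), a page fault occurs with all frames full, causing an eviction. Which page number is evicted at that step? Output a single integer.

Step 0: ref 1 -> FAULT, frames=[1,-]
Step 1: ref 4 -> FAULT, frames=[1,4]
Step 2: ref 3 -> FAULT, evict 1, frames=[3,4]
Step 3: ref 2 -> FAULT, evict 4, frames=[3,2]
At step 3: evicted page 4

Answer: 4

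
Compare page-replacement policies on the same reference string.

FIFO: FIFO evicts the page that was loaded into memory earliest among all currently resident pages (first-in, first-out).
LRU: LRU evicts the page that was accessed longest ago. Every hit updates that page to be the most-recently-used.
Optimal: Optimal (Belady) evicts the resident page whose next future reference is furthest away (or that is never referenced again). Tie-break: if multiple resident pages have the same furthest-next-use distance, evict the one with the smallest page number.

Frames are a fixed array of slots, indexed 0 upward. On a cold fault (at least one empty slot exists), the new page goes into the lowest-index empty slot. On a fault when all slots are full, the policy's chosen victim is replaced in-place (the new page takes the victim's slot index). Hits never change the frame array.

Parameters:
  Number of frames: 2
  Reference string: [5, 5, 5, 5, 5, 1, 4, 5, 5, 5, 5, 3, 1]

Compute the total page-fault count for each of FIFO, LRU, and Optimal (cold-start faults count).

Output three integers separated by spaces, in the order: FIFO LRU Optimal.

--- FIFO ---
  step 0: ref 5 -> FAULT, frames=[5,-] (faults so far: 1)
  step 1: ref 5 -> HIT, frames=[5,-] (faults so far: 1)
  step 2: ref 5 -> HIT, frames=[5,-] (faults so far: 1)
  step 3: ref 5 -> HIT, frames=[5,-] (faults so far: 1)
  step 4: ref 5 -> HIT, frames=[5,-] (faults so far: 1)
  step 5: ref 1 -> FAULT, frames=[5,1] (faults so far: 2)
  step 6: ref 4 -> FAULT, evict 5, frames=[4,1] (faults so far: 3)
  step 7: ref 5 -> FAULT, evict 1, frames=[4,5] (faults so far: 4)
  step 8: ref 5 -> HIT, frames=[4,5] (faults so far: 4)
  step 9: ref 5 -> HIT, frames=[4,5] (faults so far: 4)
  step 10: ref 5 -> HIT, frames=[4,5] (faults so far: 4)
  step 11: ref 3 -> FAULT, evict 4, frames=[3,5] (faults so far: 5)
  step 12: ref 1 -> FAULT, evict 5, frames=[3,1] (faults so far: 6)
  FIFO total faults: 6
--- LRU ---
  step 0: ref 5 -> FAULT, frames=[5,-] (faults so far: 1)
  step 1: ref 5 -> HIT, frames=[5,-] (faults so far: 1)
  step 2: ref 5 -> HIT, frames=[5,-] (faults so far: 1)
  step 3: ref 5 -> HIT, frames=[5,-] (faults so far: 1)
  step 4: ref 5 -> HIT, frames=[5,-] (faults so far: 1)
  step 5: ref 1 -> FAULT, frames=[5,1] (faults so far: 2)
  step 6: ref 4 -> FAULT, evict 5, frames=[4,1] (faults so far: 3)
  step 7: ref 5 -> FAULT, evict 1, frames=[4,5] (faults so far: 4)
  step 8: ref 5 -> HIT, frames=[4,5] (faults so far: 4)
  step 9: ref 5 -> HIT, frames=[4,5] (faults so far: 4)
  step 10: ref 5 -> HIT, frames=[4,5] (faults so far: 4)
  step 11: ref 3 -> FAULT, evict 4, frames=[3,5] (faults so far: 5)
  step 12: ref 1 -> FAULT, evict 5, frames=[3,1] (faults so far: 6)
  LRU total faults: 6
--- Optimal ---
  step 0: ref 5 -> FAULT, frames=[5,-] (faults so far: 1)
  step 1: ref 5 -> HIT, frames=[5,-] (faults so far: 1)
  step 2: ref 5 -> HIT, frames=[5,-] (faults so far: 1)
  step 3: ref 5 -> HIT, frames=[5,-] (faults so far: 1)
  step 4: ref 5 -> HIT, frames=[5,-] (faults so far: 1)
  step 5: ref 1 -> FAULT, frames=[5,1] (faults so far: 2)
  step 6: ref 4 -> FAULT, evict 1, frames=[5,4] (faults so far: 3)
  step 7: ref 5 -> HIT, frames=[5,4] (faults so far: 3)
  step 8: ref 5 -> HIT, frames=[5,4] (faults so far: 3)
  step 9: ref 5 -> HIT, frames=[5,4] (faults so far: 3)
  step 10: ref 5 -> HIT, frames=[5,4] (faults so far: 3)
  step 11: ref 3 -> FAULT, evict 4, frames=[5,3] (faults so far: 4)
  step 12: ref 1 -> FAULT, evict 3, frames=[5,1] (faults so far: 5)
  Optimal total faults: 5

Answer: 6 6 5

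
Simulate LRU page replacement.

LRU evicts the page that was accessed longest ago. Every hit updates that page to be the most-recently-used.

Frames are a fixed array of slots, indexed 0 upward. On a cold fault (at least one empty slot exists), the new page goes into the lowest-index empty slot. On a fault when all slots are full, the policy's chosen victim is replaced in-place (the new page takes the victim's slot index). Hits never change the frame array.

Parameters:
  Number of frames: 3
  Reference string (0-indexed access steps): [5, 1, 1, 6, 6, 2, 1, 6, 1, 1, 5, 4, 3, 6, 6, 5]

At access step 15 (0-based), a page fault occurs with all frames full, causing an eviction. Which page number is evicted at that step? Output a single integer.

Answer: 4

Derivation:
Step 0: ref 5 -> FAULT, frames=[5,-,-]
Step 1: ref 1 -> FAULT, frames=[5,1,-]
Step 2: ref 1 -> HIT, frames=[5,1,-]
Step 3: ref 6 -> FAULT, frames=[5,1,6]
Step 4: ref 6 -> HIT, frames=[5,1,6]
Step 5: ref 2 -> FAULT, evict 5, frames=[2,1,6]
Step 6: ref 1 -> HIT, frames=[2,1,6]
Step 7: ref 6 -> HIT, frames=[2,1,6]
Step 8: ref 1 -> HIT, frames=[2,1,6]
Step 9: ref 1 -> HIT, frames=[2,1,6]
Step 10: ref 5 -> FAULT, evict 2, frames=[5,1,6]
Step 11: ref 4 -> FAULT, evict 6, frames=[5,1,4]
Step 12: ref 3 -> FAULT, evict 1, frames=[5,3,4]
Step 13: ref 6 -> FAULT, evict 5, frames=[6,3,4]
Step 14: ref 6 -> HIT, frames=[6,3,4]
Step 15: ref 5 -> FAULT, evict 4, frames=[6,3,5]
At step 15: evicted page 4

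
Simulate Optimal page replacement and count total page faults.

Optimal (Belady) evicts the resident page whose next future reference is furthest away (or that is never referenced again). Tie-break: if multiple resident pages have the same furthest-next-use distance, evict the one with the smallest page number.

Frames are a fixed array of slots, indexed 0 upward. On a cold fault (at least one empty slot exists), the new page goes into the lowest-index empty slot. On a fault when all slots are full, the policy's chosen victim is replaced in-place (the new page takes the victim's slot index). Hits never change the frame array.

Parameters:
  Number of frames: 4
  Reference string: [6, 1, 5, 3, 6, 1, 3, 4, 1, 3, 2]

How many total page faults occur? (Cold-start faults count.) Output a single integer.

Answer: 6

Derivation:
Step 0: ref 6 → FAULT, frames=[6,-,-,-]
Step 1: ref 1 → FAULT, frames=[6,1,-,-]
Step 2: ref 5 → FAULT, frames=[6,1,5,-]
Step 3: ref 3 → FAULT, frames=[6,1,5,3]
Step 4: ref 6 → HIT, frames=[6,1,5,3]
Step 5: ref 1 → HIT, frames=[6,1,5,3]
Step 6: ref 3 → HIT, frames=[6,1,5,3]
Step 7: ref 4 → FAULT (evict 5), frames=[6,1,4,3]
Step 8: ref 1 → HIT, frames=[6,1,4,3]
Step 9: ref 3 → HIT, frames=[6,1,4,3]
Step 10: ref 2 → FAULT (evict 1), frames=[6,2,4,3]
Total faults: 6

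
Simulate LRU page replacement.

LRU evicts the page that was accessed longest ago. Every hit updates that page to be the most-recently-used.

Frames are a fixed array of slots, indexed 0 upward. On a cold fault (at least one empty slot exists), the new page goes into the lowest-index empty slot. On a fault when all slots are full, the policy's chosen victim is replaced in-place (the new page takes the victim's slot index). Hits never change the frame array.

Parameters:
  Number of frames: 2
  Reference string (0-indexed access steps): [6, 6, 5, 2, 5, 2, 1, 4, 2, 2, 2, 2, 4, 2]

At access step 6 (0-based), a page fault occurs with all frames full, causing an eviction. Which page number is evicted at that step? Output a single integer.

Answer: 5

Derivation:
Step 0: ref 6 -> FAULT, frames=[6,-]
Step 1: ref 6 -> HIT, frames=[6,-]
Step 2: ref 5 -> FAULT, frames=[6,5]
Step 3: ref 2 -> FAULT, evict 6, frames=[2,5]
Step 4: ref 5 -> HIT, frames=[2,5]
Step 5: ref 2 -> HIT, frames=[2,5]
Step 6: ref 1 -> FAULT, evict 5, frames=[2,1]
At step 6: evicted page 5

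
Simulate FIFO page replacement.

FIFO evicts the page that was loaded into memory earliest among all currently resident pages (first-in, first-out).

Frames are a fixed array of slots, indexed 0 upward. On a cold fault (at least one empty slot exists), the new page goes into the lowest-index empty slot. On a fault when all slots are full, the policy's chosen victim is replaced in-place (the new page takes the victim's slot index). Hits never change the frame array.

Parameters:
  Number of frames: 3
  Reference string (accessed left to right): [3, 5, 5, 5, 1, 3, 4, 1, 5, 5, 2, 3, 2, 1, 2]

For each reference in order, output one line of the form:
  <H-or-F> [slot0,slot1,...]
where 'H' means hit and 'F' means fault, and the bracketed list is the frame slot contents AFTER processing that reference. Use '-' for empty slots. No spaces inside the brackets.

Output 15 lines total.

F [3,-,-]
F [3,5,-]
H [3,5,-]
H [3,5,-]
F [3,5,1]
H [3,5,1]
F [4,5,1]
H [4,5,1]
H [4,5,1]
H [4,5,1]
F [4,2,1]
F [4,2,3]
H [4,2,3]
F [1,2,3]
H [1,2,3]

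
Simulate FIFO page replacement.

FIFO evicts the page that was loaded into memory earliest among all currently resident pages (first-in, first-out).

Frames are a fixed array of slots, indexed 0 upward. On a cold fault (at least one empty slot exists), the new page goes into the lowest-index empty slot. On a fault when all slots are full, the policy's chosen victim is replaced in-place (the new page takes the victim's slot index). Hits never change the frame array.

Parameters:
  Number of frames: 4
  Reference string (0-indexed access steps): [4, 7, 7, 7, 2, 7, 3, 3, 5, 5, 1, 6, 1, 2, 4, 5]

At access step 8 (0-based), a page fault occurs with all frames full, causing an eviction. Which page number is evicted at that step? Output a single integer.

Step 0: ref 4 -> FAULT, frames=[4,-,-,-]
Step 1: ref 7 -> FAULT, frames=[4,7,-,-]
Step 2: ref 7 -> HIT, frames=[4,7,-,-]
Step 3: ref 7 -> HIT, frames=[4,7,-,-]
Step 4: ref 2 -> FAULT, frames=[4,7,2,-]
Step 5: ref 7 -> HIT, frames=[4,7,2,-]
Step 6: ref 3 -> FAULT, frames=[4,7,2,3]
Step 7: ref 3 -> HIT, frames=[4,7,2,3]
Step 8: ref 5 -> FAULT, evict 4, frames=[5,7,2,3]
At step 8: evicted page 4

Answer: 4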